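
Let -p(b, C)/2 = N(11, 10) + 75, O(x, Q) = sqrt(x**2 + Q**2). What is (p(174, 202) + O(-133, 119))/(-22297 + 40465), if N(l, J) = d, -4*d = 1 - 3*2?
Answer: -305/36336 + 35*sqrt(26)/18168 ≈ 0.0014292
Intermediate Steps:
d = 5/4 (d = -(1 - 3*2)/4 = -(1 - 6)/4 = -1/4*(-5) = 5/4 ≈ 1.2500)
N(l, J) = 5/4
O(x, Q) = sqrt(Q**2 + x**2)
p(b, C) = -305/2 (p(b, C) = -2*(5/4 + 75) = -2*305/4 = -305/2)
(p(174, 202) + O(-133, 119))/(-22297 + 40465) = (-305/2 + sqrt(119**2 + (-133)**2))/(-22297 + 40465) = (-305/2 + sqrt(14161 + 17689))/18168 = (-305/2 + sqrt(31850))*(1/18168) = (-305/2 + 35*sqrt(26))*(1/18168) = -305/36336 + 35*sqrt(26)/18168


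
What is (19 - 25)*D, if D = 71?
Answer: -426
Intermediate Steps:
(19 - 25)*D = (19 - 25)*71 = -6*71 = -426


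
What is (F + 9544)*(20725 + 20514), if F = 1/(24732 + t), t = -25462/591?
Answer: 5742858030580649/14591150 ≈ 3.9359e+8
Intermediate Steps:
t = -25462/591 (t = -25462*1/591 = -25462/591 ≈ -43.083)
F = 591/14591150 (F = 1/(24732 - 25462/591) = 1/(14591150/591) = 591/14591150 ≈ 4.0504e-5)
(F + 9544)*(20725 + 20514) = (591/14591150 + 9544)*(20725 + 20514) = (139257936191/14591150)*41239 = 5742858030580649/14591150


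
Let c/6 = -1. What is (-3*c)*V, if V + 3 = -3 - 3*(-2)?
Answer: 0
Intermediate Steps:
c = -6 (c = 6*(-1) = -6)
V = 0 (V = -3 + (-3 - 3*(-2)) = -3 + (-3 + 6) = -3 + 3 = 0)
(-3*c)*V = -3*(-6)*0 = 18*0 = 0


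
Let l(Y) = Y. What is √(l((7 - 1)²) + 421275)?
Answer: √421311 ≈ 649.08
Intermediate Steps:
√(l((7 - 1)²) + 421275) = √((7 - 1)² + 421275) = √(6² + 421275) = √(36 + 421275) = √421311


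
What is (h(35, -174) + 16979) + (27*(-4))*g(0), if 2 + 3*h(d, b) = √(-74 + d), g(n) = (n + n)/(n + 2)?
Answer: 50935/3 + I*√39/3 ≈ 16978.0 + 2.0817*I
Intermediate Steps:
g(n) = 2*n/(2 + n) (g(n) = (2*n)/(2 + n) = 2*n/(2 + n))
h(d, b) = -⅔ + √(-74 + d)/3
(h(35, -174) + 16979) + (27*(-4))*g(0) = ((-⅔ + √(-74 + 35)/3) + 16979) + (27*(-4))*(2*0/(2 + 0)) = ((-⅔ + √(-39)/3) + 16979) - 216*0/2 = ((-⅔ + (I*√39)/3) + 16979) - 216*0/2 = ((-⅔ + I*√39/3) + 16979) - 108*0 = (50935/3 + I*√39/3) + 0 = 50935/3 + I*√39/3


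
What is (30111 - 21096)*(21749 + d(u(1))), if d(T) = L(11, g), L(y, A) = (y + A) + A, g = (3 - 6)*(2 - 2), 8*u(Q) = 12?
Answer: 196166400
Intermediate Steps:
u(Q) = 3/2 (u(Q) = (⅛)*12 = 3/2)
g = 0 (g = -3*0 = 0)
L(y, A) = y + 2*A (L(y, A) = (A + y) + A = y + 2*A)
d(T) = 11 (d(T) = 11 + 2*0 = 11 + 0 = 11)
(30111 - 21096)*(21749 + d(u(1))) = (30111 - 21096)*(21749 + 11) = 9015*21760 = 196166400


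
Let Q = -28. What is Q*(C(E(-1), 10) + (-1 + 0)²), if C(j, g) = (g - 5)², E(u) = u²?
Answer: -728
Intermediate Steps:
C(j, g) = (-5 + g)²
Q*(C(E(-1), 10) + (-1 + 0)²) = -28*((-5 + 10)² + (-1 + 0)²) = -28*(5² + (-1)²) = -28*(25 + 1) = -28*26 = -728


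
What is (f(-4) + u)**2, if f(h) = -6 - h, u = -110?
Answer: 12544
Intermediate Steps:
(f(-4) + u)**2 = ((-6 - 1*(-4)) - 110)**2 = ((-6 + 4) - 110)**2 = (-2 - 110)**2 = (-112)**2 = 12544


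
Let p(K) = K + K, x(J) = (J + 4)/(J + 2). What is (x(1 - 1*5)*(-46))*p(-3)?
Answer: 0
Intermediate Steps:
x(J) = (4 + J)/(2 + J)
p(K) = 2*K
(x(1 - 1*5)*(-46))*p(-3) = (((4 + (1 - 1*5))/(2 + (1 - 1*5)))*(-46))*(2*(-3)) = (((4 + (1 - 5))/(2 + (1 - 5)))*(-46))*(-6) = (((4 - 4)/(2 - 4))*(-46))*(-6) = ((0/(-2))*(-46))*(-6) = (-1/2*0*(-46))*(-6) = (0*(-46))*(-6) = 0*(-6) = 0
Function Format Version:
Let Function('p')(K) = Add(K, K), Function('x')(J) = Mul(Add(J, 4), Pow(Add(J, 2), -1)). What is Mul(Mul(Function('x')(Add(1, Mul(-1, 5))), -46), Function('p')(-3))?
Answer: 0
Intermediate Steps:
Function('x')(J) = Mul(Pow(Add(2, J), -1), Add(4, J)) (Function('x')(J) = Mul(Add(4, J), Pow(Add(2, J), -1)) = Mul(Pow(Add(2, J), -1), Add(4, J)))
Function('p')(K) = Mul(2, K)
Mul(Mul(Function('x')(Add(1, Mul(-1, 5))), -46), Function('p')(-3)) = Mul(Mul(Mul(Pow(Add(2, Add(1, Mul(-1, 5))), -1), Add(4, Add(1, Mul(-1, 5)))), -46), Mul(2, -3)) = Mul(Mul(Mul(Pow(Add(2, Add(1, -5)), -1), Add(4, Add(1, -5))), -46), -6) = Mul(Mul(Mul(Pow(Add(2, -4), -1), Add(4, -4)), -46), -6) = Mul(Mul(Mul(Pow(-2, -1), 0), -46), -6) = Mul(Mul(Mul(Rational(-1, 2), 0), -46), -6) = Mul(Mul(0, -46), -6) = Mul(0, -6) = 0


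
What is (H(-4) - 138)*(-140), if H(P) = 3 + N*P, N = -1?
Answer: 18340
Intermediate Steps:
H(P) = 3 - P
(H(-4) - 138)*(-140) = ((3 - 1*(-4)) - 138)*(-140) = ((3 + 4) - 138)*(-140) = (7 - 138)*(-140) = -131*(-140) = 18340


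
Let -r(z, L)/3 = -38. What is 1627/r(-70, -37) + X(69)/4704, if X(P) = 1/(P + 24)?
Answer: 118627843/8311968 ≈ 14.272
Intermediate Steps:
r(z, L) = 114 (r(z, L) = -3*(-38) = 114)
X(P) = 1/(24 + P)
1627/r(-70, -37) + X(69)/4704 = 1627/114 + 1/((24 + 69)*4704) = 1627*(1/114) + (1/4704)/93 = 1627/114 + (1/93)*(1/4704) = 1627/114 + 1/437472 = 118627843/8311968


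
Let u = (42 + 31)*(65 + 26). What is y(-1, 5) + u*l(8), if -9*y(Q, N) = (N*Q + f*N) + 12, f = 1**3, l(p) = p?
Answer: 159428/3 ≈ 53143.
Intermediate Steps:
u = 6643 (u = 73*91 = 6643)
f = 1
y(Q, N) = -4/3 - N/9 - N*Q/9 (y(Q, N) = -((N*Q + 1*N) + 12)/9 = -((N*Q + N) + 12)/9 = -((N + N*Q) + 12)/9 = -(12 + N + N*Q)/9 = -4/3 - N/9 - N*Q/9)
y(-1, 5) + u*l(8) = (-4/3 - 1/9*5 - 1/9*5*(-1)) + 6643*8 = (-4/3 - 5/9 + 5/9) + 53144 = -4/3 + 53144 = 159428/3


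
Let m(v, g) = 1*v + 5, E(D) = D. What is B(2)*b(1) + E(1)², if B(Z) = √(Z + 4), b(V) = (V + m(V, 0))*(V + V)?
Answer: 1 + 14*√6 ≈ 35.293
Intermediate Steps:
m(v, g) = 5 + v (m(v, g) = v + 5 = 5 + v)
b(V) = 2*V*(5 + 2*V) (b(V) = (V + (5 + V))*(V + V) = (5 + 2*V)*(2*V) = 2*V*(5 + 2*V))
B(Z) = √(4 + Z)
B(2)*b(1) + E(1)² = √(4 + 2)*(2*1*(5 + 2*1)) + 1² = √6*(2*1*(5 + 2)) + 1 = √6*(2*1*7) + 1 = √6*14 + 1 = 14*√6 + 1 = 1 + 14*√6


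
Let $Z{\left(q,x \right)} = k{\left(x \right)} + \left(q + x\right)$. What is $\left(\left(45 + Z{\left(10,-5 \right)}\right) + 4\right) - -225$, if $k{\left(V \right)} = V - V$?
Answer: $279$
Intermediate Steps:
$k{\left(V \right)} = 0$
$Z{\left(q,x \right)} = q + x$ ($Z{\left(q,x \right)} = 0 + \left(q + x\right) = q + x$)
$\left(\left(45 + Z{\left(10,-5 \right)}\right) + 4\right) - -225 = \left(\left(45 + \left(10 - 5\right)\right) + 4\right) - -225 = \left(\left(45 + 5\right) + 4\right) + 225 = \left(50 + 4\right) + 225 = 54 + 225 = 279$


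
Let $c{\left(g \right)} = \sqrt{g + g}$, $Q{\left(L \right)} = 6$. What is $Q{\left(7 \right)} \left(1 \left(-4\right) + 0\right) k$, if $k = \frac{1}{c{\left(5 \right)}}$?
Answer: $- \frac{12 \sqrt{10}}{5} \approx -7.5895$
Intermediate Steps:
$c{\left(g \right)} = \sqrt{2} \sqrt{g}$ ($c{\left(g \right)} = \sqrt{2 g} = \sqrt{2} \sqrt{g}$)
$k = \frac{\sqrt{10}}{10}$ ($k = \frac{1}{\sqrt{2} \sqrt{5}} = \frac{1}{\sqrt{10}} = \frac{\sqrt{10}}{10} \approx 0.31623$)
$Q{\left(7 \right)} \left(1 \left(-4\right) + 0\right) k = 6 \left(1 \left(-4\right) + 0\right) \frac{\sqrt{10}}{10} = 6 \left(-4 + 0\right) \frac{\sqrt{10}}{10} = 6 \left(-4\right) \frac{\sqrt{10}}{10} = - 24 \frac{\sqrt{10}}{10} = - \frac{12 \sqrt{10}}{5}$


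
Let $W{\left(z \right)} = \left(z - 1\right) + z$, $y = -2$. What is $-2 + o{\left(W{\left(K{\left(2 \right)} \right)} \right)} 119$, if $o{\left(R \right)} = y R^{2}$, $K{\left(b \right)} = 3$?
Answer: $-5952$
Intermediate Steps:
$W{\left(z \right)} = -1 + 2 z$ ($W{\left(z \right)} = \left(-1 + z\right) + z = -1 + 2 z$)
$o{\left(R \right)} = - 2 R^{2}$
$-2 + o{\left(W{\left(K{\left(2 \right)} \right)} \right)} 119 = -2 + - 2 \left(-1 + 2 \cdot 3\right)^{2} \cdot 119 = -2 + - 2 \left(-1 + 6\right)^{2} \cdot 119 = -2 + - 2 \cdot 5^{2} \cdot 119 = -2 + \left(-2\right) 25 \cdot 119 = -2 - 5950 = -5952$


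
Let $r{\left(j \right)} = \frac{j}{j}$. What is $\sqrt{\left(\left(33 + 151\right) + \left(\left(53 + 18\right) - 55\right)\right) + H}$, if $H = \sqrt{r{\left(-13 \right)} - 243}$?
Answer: $\sqrt{200 + 11 i \sqrt{2}} \approx 14.153 + 0.54959 i$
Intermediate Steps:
$r{\left(j \right)} = 1$
$H = 11 i \sqrt{2}$ ($H = \sqrt{1 - 243} = \sqrt{-242} = 11 i \sqrt{2} \approx 15.556 i$)
$\sqrt{\left(\left(33 + 151\right) + \left(\left(53 + 18\right) - 55\right)\right) + H} = \sqrt{\left(\left(33 + 151\right) + \left(\left(53 + 18\right) - 55\right)\right) + 11 i \sqrt{2}} = \sqrt{\left(184 + \left(71 - 55\right)\right) + 11 i \sqrt{2}} = \sqrt{\left(184 + 16\right) + 11 i \sqrt{2}} = \sqrt{200 + 11 i \sqrt{2}}$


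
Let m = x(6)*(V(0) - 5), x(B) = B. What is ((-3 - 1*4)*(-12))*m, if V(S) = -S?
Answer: -2520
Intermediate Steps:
m = -30 (m = 6*(-1*0 - 5) = 6*(0 - 5) = 6*(-5) = -30)
((-3 - 1*4)*(-12))*m = ((-3 - 1*4)*(-12))*(-30) = ((-3 - 4)*(-12))*(-30) = -7*(-12)*(-30) = 84*(-30) = -2520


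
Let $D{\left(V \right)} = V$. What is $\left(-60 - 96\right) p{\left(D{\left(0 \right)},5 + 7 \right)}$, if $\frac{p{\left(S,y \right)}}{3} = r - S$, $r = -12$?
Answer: $5616$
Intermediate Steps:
$p{\left(S,y \right)} = -36 - 3 S$ ($p{\left(S,y \right)} = 3 \left(-12 - S\right) = -36 - 3 S$)
$\left(-60 - 96\right) p{\left(D{\left(0 \right)},5 + 7 \right)} = \left(-60 - 96\right) \left(-36 - 0\right) = - 156 \left(-36 + 0\right) = \left(-156\right) \left(-36\right) = 5616$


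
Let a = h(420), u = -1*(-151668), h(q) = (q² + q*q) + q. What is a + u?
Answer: 504888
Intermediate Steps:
h(q) = q + 2*q² (h(q) = (q² + q²) + q = 2*q² + q = q + 2*q²)
u = 151668
a = 353220 (a = 420*(1 + 2*420) = 420*(1 + 840) = 420*841 = 353220)
a + u = 353220 + 151668 = 504888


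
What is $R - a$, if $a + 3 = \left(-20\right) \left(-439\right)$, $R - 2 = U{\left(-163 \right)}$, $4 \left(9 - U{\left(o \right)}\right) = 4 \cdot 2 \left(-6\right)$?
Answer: $-8754$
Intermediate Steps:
$U{\left(o \right)} = 21$ ($U{\left(o \right)} = 9 - \frac{4 \cdot 2 \left(-6\right)}{4} = 9 - \frac{8 \left(-6\right)}{4} = 9 - -12 = 9 + 12 = 21$)
$R = 23$ ($R = 2 + 21 = 23$)
$a = 8777$ ($a = -3 - -8780 = -3 + 8780 = 8777$)
$R - a = 23 - 8777 = -8754$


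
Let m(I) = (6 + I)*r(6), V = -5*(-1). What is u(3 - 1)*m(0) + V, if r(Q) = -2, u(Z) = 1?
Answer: -7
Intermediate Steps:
V = 5
m(I) = -12 - 2*I (m(I) = (6 + I)*(-2) = -12 - 2*I)
u(3 - 1)*m(0) + V = 1*(-12 - 2*0) + 5 = 1*(-12 + 0) + 5 = 1*(-12) + 5 = -12 + 5 = -7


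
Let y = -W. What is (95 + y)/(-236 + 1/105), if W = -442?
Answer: -56385/24779 ≈ -2.2755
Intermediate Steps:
y = 442 (y = -1*(-442) = 442)
(95 + y)/(-236 + 1/105) = (95 + 442)/(-236 + 1/105) = 537/(-236 + 1/105) = 537/(-24779/105) = 537*(-105/24779) = -56385/24779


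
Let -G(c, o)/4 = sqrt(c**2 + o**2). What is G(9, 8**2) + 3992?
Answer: 3992 - 4*sqrt(4177) ≈ 3733.5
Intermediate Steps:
G(c, o) = -4*sqrt(c**2 + o**2)
G(9, 8**2) + 3992 = -4*sqrt(9**2 + (8**2)**2) + 3992 = -4*sqrt(81 + 64**2) + 3992 = -4*sqrt(81 + 4096) + 3992 = -4*sqrt(4177) + 3992 = 3992 - 4*sqrt(4177)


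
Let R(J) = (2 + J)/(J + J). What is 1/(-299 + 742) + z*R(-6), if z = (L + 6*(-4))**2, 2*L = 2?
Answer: 234350/1329 ≈ 176.34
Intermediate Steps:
L = 1 (L = (1/2)*2 = 1)
R(J) = (2 + J)/(2*J) (R(J) = (2 + J)/((2*J)) = (2 + J)*(1/(2*J)) = (2 + J)/(2*J))
z = 529 (z = (1 + 6*(-4))**2 = (1 - 24)**2 = (-23)**2 = 529)
1/(-299 + 742) + z*R(-6) = 1/(-299 + 742) + 529*((1/2)*(2 - 6)/(-6)) = 1/443 + 529*((1/2)*(-1/6)*(-4)) = 1/443 + 529*(1/3) = 1/443 + 529/3 = 234350/1329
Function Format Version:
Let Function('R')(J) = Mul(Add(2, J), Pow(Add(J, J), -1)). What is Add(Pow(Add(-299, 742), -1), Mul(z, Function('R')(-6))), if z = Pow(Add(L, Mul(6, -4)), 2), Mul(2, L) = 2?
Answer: Rational(234350, 1329) ≈ 176.34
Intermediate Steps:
L = 1 (L = Mul(Rational(1, 2), 2) = 1)
Function('R')(J) = Mul(Rational(1, 2), Pow(J, -1), Add(2, J)) (Function('R')(J) = Mul(Add(2, J), Pow(Mul(2, J), -1)) = Mul(Add(2, J), Mul(Rational(1, 2), Pow(J, -1))) = Mul(Rational(1, 2), Pow(J, -1), Add(2, J)))
z = 529 (z = Pow(Add(1, Mul(6, -4)), 2) = Pow(Add(1, -24), 2) = Pow(-23, 2) = 529)
Add(Pow(Add(-299, 742), -1), Mul(z, Function('R')(-6))) = Add(Pow(Add(-299, 742), -1), Mul(529, Mul(Rational(1, 2), Pow(-6, -1), Add(2, -6)))) = Add(Pow(443, -1), Mul(529, Mul(Rational(1, 2), Rational(-1, 6), -4))) = Add(Rational(1, 443), Mul(529, Rational(1, 3))) = Add(Rational(1, 443), Rational(529, 3)) = Rational(234350, 1329)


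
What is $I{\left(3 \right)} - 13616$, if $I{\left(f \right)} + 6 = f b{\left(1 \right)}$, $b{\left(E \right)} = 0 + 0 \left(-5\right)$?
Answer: $-13622$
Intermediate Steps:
$b{\left(E \right)} = 0$ ($b{\left(E \right)} = 0 + 0 = 0$)
$I{\left(f \right)} = -6$ ($I{\left(f \right)} = -6 + f 0 = -6 + 0 = -6$)
$I{\left(3 \right)} - 13616 = -6 - 13616 = -13622$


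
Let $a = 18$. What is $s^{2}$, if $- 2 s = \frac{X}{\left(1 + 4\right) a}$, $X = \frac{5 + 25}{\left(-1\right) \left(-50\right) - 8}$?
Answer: $\frac{1}{63504} \approx 1.5747 \cdot 10^{-5}$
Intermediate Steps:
$X = \frac{5}{7}$ ($X = \frac{30}{50 - 8} = \frac{30}{42} = 30 \cdot \frac{1}{42} = \frac{5}{7} \approx 0.71429$)
$s = - \frac{1}{252}$ ($s = - \frac{\frac{5}{7} \frac{1}{\left(1 + 4\right) 18}}{2} = - \frac{\frac{5}{7} \frac{1}{5 \cdot 18}}{2} = - \frac{\frac{5}{7} \cdot \frac{1}{90}}{2} = \left(- \frac{1}{2}\right) \frac{1}{126} = - \frac{1}{252} \approx -0.0039683$)
$s^{2} = \left(- \frac{1}{252}\right)^{2} = \frac{1}{63504}$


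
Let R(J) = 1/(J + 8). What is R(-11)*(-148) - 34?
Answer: 46/3 ≈ 15.333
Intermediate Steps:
R(J) = 1/(8 + J)
R(-11)*(-148) - 34 = -148/(8 - 11) - 34 = -148/(-3) - 34 = -1/3*(-148) - 34 = 148/3 - 34 = 46/3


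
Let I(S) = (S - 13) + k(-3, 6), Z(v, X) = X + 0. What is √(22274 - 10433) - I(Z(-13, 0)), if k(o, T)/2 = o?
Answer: 19 + √11841 ≈ 127.82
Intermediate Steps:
k(o, T) = 2*o
Z(v, X) = X
I(S) = -19 + S (I(S) = (S - 13) + 2*(-3) = (-13 + S) - 6 = -19 + S)
√(22274 - 10433) - I(Z(-13, 0)) = √(22274 - 10433) - (-19 + 0) = √11841 - 1*(-19) = √11841 + 19 = 19 + √11841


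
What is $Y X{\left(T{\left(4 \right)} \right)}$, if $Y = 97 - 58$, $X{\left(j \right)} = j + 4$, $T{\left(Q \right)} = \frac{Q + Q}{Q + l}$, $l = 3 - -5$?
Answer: $182$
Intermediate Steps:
$l = 8$ ($l = 3 + 5 = 8$)
$T{\left(Q \right)} = \frac{2 Q}{8 + Q}$ ($T{\left(Q \right)} = \frac{Q + Q}{Q + 8} = \frac{2 Q}{8 + Q}$)
$X{\left(j \right)} = 4 + j$
$Y = 39$ ($Y = 97 - 58 = 39$)
$Y X{\left(T{\left(4 \right)} \right)} = 39 \left(4 + 2 \cdot 4 \frac{1}{8 + 4}\right) = 39 \left(4 + 2 \cdot 4 \cdot \frac{1}{12}\right) = 39 \left(4 + \frac{2}{3}\right) = 39 \cdot \frac{14}{3} = 182$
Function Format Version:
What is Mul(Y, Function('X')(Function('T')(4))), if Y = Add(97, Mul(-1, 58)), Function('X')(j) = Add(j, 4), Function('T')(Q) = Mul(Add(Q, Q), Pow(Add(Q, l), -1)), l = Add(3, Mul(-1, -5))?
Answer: 182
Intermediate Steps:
l = 8 (l = Add(3, 5) = 8)
Function('T')(Q) = Mul(2, Q, Pow(Add(8, Q), -1)) (Function('T')(Q) = Mul(Add(Q, Q), Pow(Add(Q, 8), -1)) = Mul(Mul(2, Q), Pow(Add(8, Q), -1)) = Mul(2, Q, Pow(Add(8, Q), -1)))
Function('X')(j) = Add(4, j)
Y = 39 (Y = Add(97, -58) = 39)
Mul(Y, Function('X')(Function('T')(4))) = Mul(39, Add(4, Mul(2, 4, Pow(Add(8, 4), -1)))) = Mul(39, Add(4, Mul(2, 4, Pow(12, -1)))) = Mul(39, Add(4, Mul(2, 4, Rational(1, 12)))) = Mul(39, Add(4, Rational(2, 3))) = Mul(39, Rational(14, 3)) = 182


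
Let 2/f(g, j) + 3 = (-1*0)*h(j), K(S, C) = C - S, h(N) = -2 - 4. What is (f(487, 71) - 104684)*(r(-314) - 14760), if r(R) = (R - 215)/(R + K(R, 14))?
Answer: 32531126563/21 ≈ 1.5491e+9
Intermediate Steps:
h(N) = -6
f(g, j) = -⅔ (f(g, j) = 2/(-3 - 1*0*(-6)) = 2/(-3 + 0*(-6)) = 2/(-3 + 0) = 2/(-3) = 2*(-⅓) = -⅔)
r(R) = -215/14 + R/14 (r(R) = (R - 215)/(R + (14 - R)) = (-215 + R)/14 = (-215 + R)*(1/14) = -215/14 + R/14)
(f(487, 71) - 104684)*(r(-314) - 14760) = (-⅔ - 104684)*((-215/14 + (1/14)*(-314)) - 14760) = -314054*((-215/14 - 157/7) - 14760)/3 = -314054*(-529/14 - 14760)/3 = -314054/3*(-207169/14) = 32531126563/21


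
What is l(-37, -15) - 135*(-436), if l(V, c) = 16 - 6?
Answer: 58870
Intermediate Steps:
l(V, c) = 10
l(-37, -15) - 135*(-436) = 10 - 135*(-436) = 10 + 58860 = 58870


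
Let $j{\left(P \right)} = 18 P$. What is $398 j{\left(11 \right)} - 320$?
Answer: $78484$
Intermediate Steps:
$398 j{\left(11 \right)} - 320 = 398 \cdot 18 \cdot 11 - 320 = 398 \cdot 198 - 320 = 78804 - 320 = 78484$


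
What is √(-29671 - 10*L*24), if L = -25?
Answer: I*√23671 ≈ 153.85*I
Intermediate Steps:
√(-29671 - 10*L*24) = √(-29671 - 10*(-25)*24) = √(-29671 + 250*24) = √(-29671 + 6000) = √(-23671) = I*√23671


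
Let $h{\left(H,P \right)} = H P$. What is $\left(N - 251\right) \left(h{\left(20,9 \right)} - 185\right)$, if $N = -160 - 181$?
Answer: $2960$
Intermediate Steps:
$N = -341$ ($N = -160 - 181 = -341$)
$\left(N - 251\right) \left(h{\left(20,9 \right)} - 185\right) = \left(-341 - 251\right) \left(20 \cdot 9 - 185\right) = - 592 \left(180 - 185\right) = \left(-592\right) \left(-5\right) = 2960$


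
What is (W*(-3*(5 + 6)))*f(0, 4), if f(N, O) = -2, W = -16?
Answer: -1056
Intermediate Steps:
(W*(-3*(5 + 6)))*f(0, 4) = -(-48)*(5 + 6)*(-2) = -(-48)*11*(-2) = -16*(-33)*(-2) = 528*(-2) = -1056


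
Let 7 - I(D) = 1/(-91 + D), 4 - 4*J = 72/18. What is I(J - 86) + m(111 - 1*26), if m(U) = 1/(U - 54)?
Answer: 38617/5487 ≈ 7.0379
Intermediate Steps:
J = 0 (J = 1 - 18/18 = 1 - ¼*4 = 1 - 1 = 0)
m(U) = 1/(-54 + U)
I(D) = 7 - 1/(-91 + D)
I(J - 86) + m(111 - 1*26) = (-638 + 7*(0 - 86))/(-91 + (0 - 86)) + 1/(-54 + (111 - 1*26)) = (-638 + 7*(-86))/(-91 - 86) + 1/(-54 + (111 - 26)) = (-638 - 602)/(-177) + 1/(-54 + 85) = -1/177*(-1240) + 1/31 = 1240/177 + 1/31 = 38617/5487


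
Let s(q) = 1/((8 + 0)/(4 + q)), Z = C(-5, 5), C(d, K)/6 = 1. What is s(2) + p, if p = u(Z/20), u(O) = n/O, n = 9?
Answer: 123/4 ≈ 30.750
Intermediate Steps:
C(d, K) = 6 (C(d, K) = 6*1 = 6)
Z = 6
u(O) = 9/O
p = 30 (p = 9/((6/20)) = 9/((6*(1/20))) = 9/(3/10) = 9*(10/3) = 30)
s(q) = 1/2 + q/8 (s(q) = 1/(8/(4 + q)) = 1/2 + q/8)
s(2) + p = (1/2 + (1/8)*2) + 30 = (1/2 + 1/4) + 30 = 3/4 + 30 = 123/4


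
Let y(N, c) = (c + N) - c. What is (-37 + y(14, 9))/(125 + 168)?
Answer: -23/293 ≈ -0.078498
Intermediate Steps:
y(N, c) = N (y(N, c) = (N + c) - c = N)
(-37 + y(14, 9))/(125 + 168) = (-37 + 14)/(125 + 168) = -23/293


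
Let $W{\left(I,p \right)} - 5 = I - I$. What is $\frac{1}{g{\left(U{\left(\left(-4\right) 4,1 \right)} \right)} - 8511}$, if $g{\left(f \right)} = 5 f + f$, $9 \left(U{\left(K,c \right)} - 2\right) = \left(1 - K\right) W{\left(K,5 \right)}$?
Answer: $- \frac{3}{25327} \approx -0.00011845$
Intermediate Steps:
$W{\left(I,p \right)} = 5$ ($W{\left(I,p \right)} = 5 + \left(I - I\right) = 5 + 0 = 5$)
$U{\left(K,c \right)} = \frac{23}{9} - \frac{5 K}{9}$ ($U{\left(K,c \right)} = 2 + \frac{\left(1 - K\right) 5}{9} = 2 + \frac{5 - 5 K}{9} = 2 - \left(- \frac{5}{9} + \frac{5 K}{9}\right) = \frac{23}{9} - \frac{5 K}{9}$)
$g{\left(f \right)} = 6 f$
$\frac{1}{g{\left(U{\left(\left(-4\right) 4,1 \right)} \right)} - 8511} = \frac{1}{6 \left(\frac{23}{9} - \frac{5 \left(\left(-4\right) 4\right)}{9}\right) - 8511} = \frac{1}{6 \left(\frac{23}{9} - - \frac{80}{9}\right) - 8511} = \frac{1}{6 \left(\frac{23}{9} + \frac{80}{9}\right) - 8511} = \frac{1}{6 \cdot \frac{103}{9} - 8511} = \frac{1}{\frac{206}{3} - 8511} = \frac{1}{- \frac{25327}{3}} = - \frac{3}{25327}$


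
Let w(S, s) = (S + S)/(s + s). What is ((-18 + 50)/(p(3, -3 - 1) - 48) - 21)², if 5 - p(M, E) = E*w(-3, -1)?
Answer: 466489/961 ≈ 485.42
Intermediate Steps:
w(S, s) = S/s (w(S, s) = (2*S)/((2*s)) = (2*S)*(1/(2*s)) = S/s)
p(M, E) = 5 - 3*E (p(M, E) = 5 - E*(-3/(-1)) = 5 - E*(-3*(-1)) = 5 - E*3 = 5 - 3*E)
((-18 + 50)/(p(3, -3 - 1) - 48) - 21)² = ((-18 + 50)/((5 - 3*(-3 - 1)) - 48) - 21)² = (32/((5 - 3*(-4)) - 48) - 21)² = (32/((5 + 12) - 48) - 21)² = (32/(17 - 48) - 21)² = (32/(-31) - 21)² = (32*(-1/31) - 21)² = (-32/31 - 21)² = (-683/31)² = 466489/961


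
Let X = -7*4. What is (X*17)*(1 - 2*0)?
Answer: -476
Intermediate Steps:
X = -28
(X*17)*(1 - 2*0) = (-28*17)*(1 - 2*0) = -476*(1 + 0) = -476*1 = -476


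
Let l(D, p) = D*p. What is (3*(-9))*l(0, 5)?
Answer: 0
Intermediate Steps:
(3*(-9))*l(0, 5) = (3*(-9))*(0*5) = -27*0 = 0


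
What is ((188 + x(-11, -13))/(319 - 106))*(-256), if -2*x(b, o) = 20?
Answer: -45568/213 ≈ -213.93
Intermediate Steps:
x(b, o) = -10 (x(b, o) = -½*20 = -10)
((188 + x(-11, -13))/(319 - 106))*(-256) = ((188 - 10)/(319 - 106))*(-256) = (178/213)*(-256) = -45568/213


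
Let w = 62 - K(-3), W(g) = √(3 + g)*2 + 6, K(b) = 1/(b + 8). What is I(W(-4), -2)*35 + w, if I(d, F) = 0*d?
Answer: 309/5 ≈ 61.800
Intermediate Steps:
K(b) = 1/(8 + b)
W(g) = 6 + 2*√(3 + g) (W(g) = 2*√(3 + g) + 6 = 6 + 2*√(3 + g))
I(d, F) = 0
w = 309/5 (w = 62 - 1/(8 - 3) = 62 - 1/5 = 62 - 1*⅕ = 62 - ⅕ = 309/5 ≈ 61.800)
I(W(-4), -2)*35 + w = 0*35 + 309/5 = 0 + 309/5 = 309/5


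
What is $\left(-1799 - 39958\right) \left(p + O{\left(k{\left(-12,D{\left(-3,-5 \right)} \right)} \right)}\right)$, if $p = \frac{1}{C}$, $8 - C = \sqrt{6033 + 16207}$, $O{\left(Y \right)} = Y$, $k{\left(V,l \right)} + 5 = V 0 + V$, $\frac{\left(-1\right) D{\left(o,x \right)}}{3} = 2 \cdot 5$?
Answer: $\frac{655932875}{924} + \frac{13919 \sqrt{1390}}{1848} \approx 7.1017 \cdot 10^{5}$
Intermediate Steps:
$D{\left(o,x \right)} = -30$ ($D{\left(o,x \right)} = - 3 \cdot 2 \cdot 5 = \left(-3\right) 10 = -30$)
$k{\left(V,l \right)} = -5 + V$ ($k{\left(V,l \right)} = -5 + \left(V 0 + V\right) = -5 + \left(0 + V\right) = -5 + V$)
$C = 8 - 4 \sqrt{1390}$ ($C = 8 - \sqrt{6033 + 16207} = 8 - \sqrt{22240} = 8 - 4 \sqrt{1390} \approx -141.13$)
$p = \frac{1}{8 - 4 \sqrt{1390}} \approx -0.0070856$
$\left(-1799 - 39958\right) \left(p + O{\left(k{\left(-12,D{\left(-3,-5 \right)} \right)} \right)}\right) = \left(-1799 - 39958\right) \left(\left(- \frac{1}{2772} - \frac{\sqrt{1390}}{5544}\right) - 17\right) = - 41757 \left(\left(- \frac{1}{2772} - \frac{\sqrt{1390}}{5544}\right) - 17\right) = - 41757 \left(- \frac{47125}{2772} - \frac{\sqrt{1390}}{5544}\right) = \frac{655932875}{924} + \frac{13919 \sqrt{1390}}{1848}$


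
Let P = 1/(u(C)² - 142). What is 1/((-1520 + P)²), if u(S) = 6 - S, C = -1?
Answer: 8649/19982932321 ≈ 4.3282e-7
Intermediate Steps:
P = -1/93 (P = 1/((6 - 1*(-1))² - 142) = 1/((6 + 1)² - 142) = 1/(7² - 142) = 1/(49 - 142) = 1/(-93) = -1/93 ≈ -0.010753)
1/((-1520 + P)²) = 1/((-1520 - 1/93)²) = 1/((-141361/93)²) = 1/(19982932321/8649) = 8649/19982932321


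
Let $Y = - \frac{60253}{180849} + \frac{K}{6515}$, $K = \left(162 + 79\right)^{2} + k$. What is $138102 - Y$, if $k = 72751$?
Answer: $\frac{162692821727897}{1178231235} \approx 1.3808 \cdot 10^{5}$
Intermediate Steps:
$K = 130832$ ($K = \left(162 + 79\right)^{2} + 72751 = 241^{2} + 72751 = 58081 + 72751 = 130832$)
$Y = \frac{23268288073}{1178231235}$ ($Y = - \frac{60253}{180849} + \frac{130832}{6515} = \frac{23268288073}{1178231235} \approx 19.748$)
$138102 - Y = 138102 - \frac{23268288073}{1178231235} = \frac{162692821727897}{1178231235}$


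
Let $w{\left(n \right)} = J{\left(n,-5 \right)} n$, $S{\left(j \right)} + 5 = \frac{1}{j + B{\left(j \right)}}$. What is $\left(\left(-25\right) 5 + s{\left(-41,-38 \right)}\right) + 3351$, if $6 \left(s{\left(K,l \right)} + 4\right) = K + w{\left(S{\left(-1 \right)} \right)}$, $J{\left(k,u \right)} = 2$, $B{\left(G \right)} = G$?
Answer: $\frac{9640}{3} \approx 3213.3$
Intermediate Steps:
$S{\left(j \right)} = -5 + \frac{1}{2 j}$ ($S{\left(j \right)} = -5 + \frac{1}{j + j} = -5 + \frac{1}{2 j}$)
$w{\left(n \right)} = 2 n$
$s{\left(K,l \right)} = - \frac{35}{6} + \frac{K}{6}$ ($s{\left(K,l \right)} = -4 + \frac{K + 2 \left(-5 + \frac{1}{2 \left(-1\right)}\right)}{6} = -4 + \frac{K + 2 \left(-5 + \frac{1}{2} \left(-1\right)\right)}{6} = -4 + \frac{K + 2 \left(-5 - \frac{1}{2}\right)}{6} = -4 + \frac{K + 2 \left(- \frac{11}{2}\right)}{6} = -4 + \frac{K - 11}{6} = -4 + \frac{-11 + K}{6} = -4 + \left(- \frac{11}{6} + \frac{K}{6}\right) = - \frac{35}{6} + \frac{K}{6}$)
$\left(\left(-25\right) 5 + s{\left(-41,-38 \right)}\right) + 3351 = \left(\left(-25\right) 5 + \left(- \frac{35}{6} + \frac{1}{6} \left(-41\right)\right)\right) + 3351 = \left(-125 - \frac{38}{3}\right) + 3351 = - \frac{413}{3} + 3351 = \frac{9640}{3}$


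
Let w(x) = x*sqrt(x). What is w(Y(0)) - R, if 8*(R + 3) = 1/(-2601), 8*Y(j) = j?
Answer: 62425/20808 ≈ 3.0000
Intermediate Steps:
Y(j) = j/8
R = -62425/20808 (R = -3 + (1/8)/(-2601) = -3 + (1/8)*(-1/2601) = -3 - 1/20808 = -62425/20808 ≈ -3.0000)
w(x) = x**(3/2)
w(Y(0)) - R = ((1/8)*0)**(3/2) - 1*(-62425/20808) = 0**(3/2) + 62425/20808 = 0 + 62425/20808 = 62425/20808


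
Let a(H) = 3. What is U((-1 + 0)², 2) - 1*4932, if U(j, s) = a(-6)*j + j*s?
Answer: -4927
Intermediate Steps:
U(j, s) = 3*j + j*s
U((-1 + 0)², 2) - 1*4932 = (-1 + 0)²*(3 + 2) - 1*4932 = (-1)²*5 - 4932 = 1*5 - 4932 = 5 - 4932 = -4927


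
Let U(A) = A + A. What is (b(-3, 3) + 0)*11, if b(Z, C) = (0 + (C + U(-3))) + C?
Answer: 0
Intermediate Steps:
U(A) = 2*A
b(Z, C) = -6 + 2*C (b(Z, C) = (0 + (C + 2*(-3))) + C = (0 + (C - 6)) + C = (0 + (-6 + C)) + C = (-6 + C) + C = -6 + 2*C)
(b(-3, 3) + 0)*11 = ((-6 + 2*3) + 0)*11 = ((-6 + 6) + 0)*11 = (0 + 0)*11 = 0*11 = 0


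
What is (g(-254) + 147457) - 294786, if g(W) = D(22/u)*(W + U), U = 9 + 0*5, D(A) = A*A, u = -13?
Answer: -25017181/169 ≈ -1.4803e+5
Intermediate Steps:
D(A) = A²
U = 9 (U = 9 + 0 = 9)
g(W) = 4356/169 + 484*W/169 (g(W) = (22/(-13))²*(W + 9) = (22*(-1/13))²*(9 + W) = (-22/13)²*(9 + W) = 484*(9 + W)/169 = 4356/169 + 484*W/169)
(g(-254) + 147457) - 294786 = ((4356/169 + (484/169)*(-254)) + 147457) - 294786 = ((4356/169 - 122936/169) + 147457) - 294786 = (-118580/169 + 147457) - 294786 = 24801653/169 - 294786 = -25017181/169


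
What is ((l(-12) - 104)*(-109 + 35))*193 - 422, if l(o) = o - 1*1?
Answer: 1670572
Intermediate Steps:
l(o) = -1 + o (l(o) = o - 1 = -1 + o)
((l(-12) - 104)*(-109 + 35))*193 - 422 = (((-1 - 12) - 104)*(-109 + 35))*193 - 422 = ((-13 - 104)*(-74))*193 - 422 = -117*(-74)*193 - 422 = 8658*193 - 422 = 1670994 - 422 = 1670572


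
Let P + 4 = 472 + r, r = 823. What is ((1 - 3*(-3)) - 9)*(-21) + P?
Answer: 1270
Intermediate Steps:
P = 1291 (P = -4 + (472 + 823) = -4 + 1295 = 1291)
((1 - 3*(-3)) - 9)*(-21) + P = ((1 - 3*(-3)) - 9)*(-21) + 1291 = ((1 + 9) - 9)*(-21) + 1291 = (10 - 9)*(-21) + 1291 = 1*(-21) + 1291 = -21 + 1291 = 1270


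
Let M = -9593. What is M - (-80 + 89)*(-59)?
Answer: -9062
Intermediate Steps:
M - (-80 + 89)*(-59) = -9593 - (-80 + 89)*(-59) = -9593 - 9*(-59) = -9593 - 1*(-531) = -9593 + 531 = -9062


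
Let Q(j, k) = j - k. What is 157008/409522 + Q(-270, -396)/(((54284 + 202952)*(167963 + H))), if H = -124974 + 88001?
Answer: 188944234493889/492820875647860 ≈ 0.38339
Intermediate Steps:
H = -36973
157008/409522 + Q(-270, -396)/(((54284 + 202952)*(167963 + H))) = 157008/409522 + (-270 - 1*(-396))/(((54284 + 202952)*(167963 - 36973))) = 157008*(1/409522) + (-270 + 396)/((257236*130990)) = 78504/204761 + 126/33695343640 = 78504/204761 + 126*(1/33695343640) = 78504/204761 + 9/2406810260 = 188944234493889/492820875647860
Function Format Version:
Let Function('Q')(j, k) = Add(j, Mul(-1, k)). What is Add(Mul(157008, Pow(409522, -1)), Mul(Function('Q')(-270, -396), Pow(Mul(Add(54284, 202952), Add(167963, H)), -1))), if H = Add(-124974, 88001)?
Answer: Rational(188944234493889, 492820875647860) ≈ 0.38339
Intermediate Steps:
H = -36973
Add(Mul(157008, Pow(409522, -1)), Mul(Function('Q')(-270, -396), Pow(Mul(Add(54284, 202952), Add(167963, H)), -1))) = Add(Mul(157008, Pow(409522, -1)), Mul(Add(-270, Mul(-1, -396)), Pow(Mul(Add(54284, 202952), Add(167963, -36973)), -1))) = Add(Mul(157008, Rational(1, 409522)), Mul(Add(-270, 396), Pow(Mul(257236, 130990), -1))) = Add(Rational(78504, 204761), Mul(126, Pow(33695343640, -1))) = Add(Rational(78504, 204761), Mul(126, Rational(1, 33695343640))) = Add(Rational(78504, 204761), Rational(9, 2406810260)) = Rational(188944234493889, 492820875647860)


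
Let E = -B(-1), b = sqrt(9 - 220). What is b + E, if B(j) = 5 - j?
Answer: -6 + I*sqrt(211) ≈ -6.0 + 14.526*I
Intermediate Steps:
b = I*sqrt(211) (b = sqrt(-211) = I*sqrt(211) ≈ 14.526*I)
E = -6 (E = -(5 - 1*(-1)) = -(5 + 1) = -1*6 = -6)
b + E = I*sqrt(211) - 6 = -6 + I*sqrt(211)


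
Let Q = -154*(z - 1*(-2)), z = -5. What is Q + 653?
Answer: 1115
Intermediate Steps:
Q = 462 (Q = -154*(-5 - 1*(-2)) = -154*(-5 + 2) = -154*(-3) = 462)
Q + 653 = 462 + 653 = 1115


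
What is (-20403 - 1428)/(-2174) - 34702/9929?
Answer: 141317851/21585646 ≈ 6.5468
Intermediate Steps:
(-20403 - 1428)/(-2174) - 34702/9929 = -21831*(-1/2174) - 34702*1/9929 = 21831/2174 - 34702/9929 = 141317851/21585646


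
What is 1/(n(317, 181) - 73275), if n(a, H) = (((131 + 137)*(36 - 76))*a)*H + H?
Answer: -1/615154534 ≈ -1.6256e-9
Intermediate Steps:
n(a, H) = H - 10720*H*a (n(a, H) = ((268*(-40))*a)*H + H = (-10720*a)*H + H = -10720*H*a + H = H - 10720*H*a)
1/(n(317, 181) - 73275) = 1/(181*(1 - 10720*317) - 73275) = 1/(181*(1 - 3398240) - 73275) = 1/(181*(-3398239) - 73275) = 1/(-615081259 - 73275) = 1/(-615154534) = -1/615154534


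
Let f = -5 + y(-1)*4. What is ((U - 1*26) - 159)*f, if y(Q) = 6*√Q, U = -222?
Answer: 2035 - 9768*I ≈ 2035.0 - 9768.0*I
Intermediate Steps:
f = -5 + 24*I (f = -5 + (6*√(-1))*4 = -5 + (6*I)*4 = -5 + 24*I ≈ -5.0 + 24.0*I)
((U - 1*26) - 159)*f = ((-222 - 1*26) - 159)*(-5 + 24*I) = ((-222 - 26) - 159)*(-5 + 24*I) = (-248 - 159)*(-5 + 24*I) = -407*(-5 + 24*I) = 2035 - 9768*I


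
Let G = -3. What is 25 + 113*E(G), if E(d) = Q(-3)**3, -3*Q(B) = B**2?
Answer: -3026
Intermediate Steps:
Q(B) = -B**2/3
E(d) = -27 (E(d) = (-1/3*(-3)**2)**3 = (-1/3*9)**3 = (-3)**3 = -27)
25 + 113*E(G) = 25 + 113*(-27) = 25 - 3051 = -3026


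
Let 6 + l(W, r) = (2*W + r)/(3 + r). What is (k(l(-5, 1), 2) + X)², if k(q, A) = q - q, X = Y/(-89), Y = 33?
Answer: 1089/7921 ≈ 0.13748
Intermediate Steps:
l(W, r) = -6 + (r + 2*W)/(3 + r) (l(W, r) = -6 + (2*W + r)/(3 + r) = -6 + (r + 2*W)/(3 + r))
X = -33/89 (X = 33/(-89) = 33*(-1/89) = -33/89 ≈ -0.37079)
k(q, A) = 0
(k(l(-5, 1), 2) + X)² = (0 - 33/89)² = (-33/89)² = 1089/7921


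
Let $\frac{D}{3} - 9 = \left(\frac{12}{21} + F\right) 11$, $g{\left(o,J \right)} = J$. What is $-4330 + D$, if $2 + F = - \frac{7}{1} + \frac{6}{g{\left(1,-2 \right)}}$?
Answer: $- \frac{32761}{7} \approx -4680.1$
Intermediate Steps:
$F = -12$ ($F = -2 + \left(- \frac{7}{1} + \frac{6}{-2}\right) = -2 + \left(\left(-7\right) 1 + 6 \left(- \frac{1}{2}\right)\right) = -2 - 10 = -12$)
$D = - \frac{2451}{7}$ ($D = 27 + 3 \left(\frac{12}{21} - 12\right) 11 = 27 + 3 \left(12 \cdot \frac{1}{21} - 12\right) 11 = 27 + 3 \left(\frac{4}{7} - 12\right) 11 = 27 + 3 \left(\left(- \frac{80}{7}\right) 11\right) = 27 + 3 \left(- \frac{880}{7}\right) = 27 - \frac{2640}{7} = - \frac{2451}{7} \approx -350.14$)
$-4330 + D = -4330 - \frac{2451}{7} = - \frac{32761}{7}$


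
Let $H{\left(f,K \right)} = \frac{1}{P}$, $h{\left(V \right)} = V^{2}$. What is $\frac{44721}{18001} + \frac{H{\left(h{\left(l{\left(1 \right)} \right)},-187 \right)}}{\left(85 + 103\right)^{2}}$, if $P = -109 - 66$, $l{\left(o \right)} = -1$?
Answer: $\frac{5885283217}{2368931600} \approx 2.4844$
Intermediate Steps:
$P = -175$
$H{\left(f,K \right)} = - \frac{1}{175}$ ($H{\left(f,K \right)} = \frac{1}{-175} = - \frac{1}{175}$)
$\frac{44721}{18001} + \frac{H{\left(h{\left(l{\left(1 \right)} \right)},-187 \right)}}{\left(85 + 103\right)^{2}} = \frac{44721}{18001} - \frac{1}{175 \left(85 + 103\right)^{2}} = 44721 \cdot \frac{1}{18001} - \frac{1}{175 \cdot 188^{2}} = \frac{44721}{18001} - \frac{1}{175 \cdot 35344} = \frac{44721}{18001} - \frac{1}{6185200} = \frac{5885283217}{2368931600}$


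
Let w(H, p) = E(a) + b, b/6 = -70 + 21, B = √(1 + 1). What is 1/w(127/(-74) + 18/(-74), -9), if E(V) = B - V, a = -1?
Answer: -293/85847 - √2/85847 ≈ -0.0034295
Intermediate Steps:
B = √2 ≈ 1.4142
E(V) = √2 - V
b = -294 (b = 6*(-70 + 21) = 6*(-49) = -294)
w(H, p) = -293 + √2 (w(H, p) = (√2 - 1*(-1)) - 294 = (√2 + 1) - 294 = (1 + √2) - 294 = -293 + √2)
1/w(127/(-74) + 18/(-74), -9) = 1/(-293 + √2)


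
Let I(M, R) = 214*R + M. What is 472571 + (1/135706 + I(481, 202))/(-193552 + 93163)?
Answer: 2146004310385153/4541129878 ≈ 4.7257e+5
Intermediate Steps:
I(M, R) = M + 214*R
472571 + (1/135706 + I(481, 202))/(-193552 + 93163) = 472571 + (1/135706 + (481 + 214*202))/(-193552 + 93163) = 472571 + (1/135706 + (481 + 43228))/(-100389) = 472571 + (1/135706 + 43709)*(-1/100389) = 472571 + (5931573555/135706)*(-1/100389) = 472571 - 1977191185/4541129878 = 2146004310385153/4541129878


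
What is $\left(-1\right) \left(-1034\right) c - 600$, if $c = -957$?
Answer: $-990138$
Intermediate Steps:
$\left(-1\right) \left(-1034\right) c - 600 = \left(-1\right) \left(-1034\right) \left(-957\right) - 600 = 1034 \left(-957\right) - 600 = -989538 - 600 = -990138$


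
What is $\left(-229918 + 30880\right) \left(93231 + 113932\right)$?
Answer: $-41233309194$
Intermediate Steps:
$\left(-229918 + 30880\right) \left(93231 + 113932\right) = \left(-199038\right) 207163 = -41233309194$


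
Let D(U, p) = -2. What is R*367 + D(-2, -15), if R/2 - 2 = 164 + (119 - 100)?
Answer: 135788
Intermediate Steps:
R = 370 (R = 4 + 2*(164 + (119 - 100)) = 4 + 2*(164 + 19) = 4 + 2*183 = 4 + 366 = 370)
R*367 + D(-2, -15) = 370*367 - 2 = 135790 - 2 = 135788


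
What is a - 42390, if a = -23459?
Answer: -65849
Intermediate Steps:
a - 42390 = -23459 - 42390 = -65849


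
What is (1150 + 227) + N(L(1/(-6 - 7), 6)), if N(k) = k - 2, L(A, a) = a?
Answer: 1381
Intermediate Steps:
N(k) = -2 + k
(1150 + 227) + N(L(1/(-6 - 7), 6)) = (1150 + 227) + (-2 + 6) = 1377 + 4 = 1381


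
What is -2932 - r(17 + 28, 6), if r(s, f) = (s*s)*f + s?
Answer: -15127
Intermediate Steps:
r(s, f) = s + f*s² (r(s, f) = s²*f + s = f*s² + s = s + f*s²)
-2932 - r(17 + 28, 6) = -2932 - (17 + 28)*(1 + 6*(17 + 28)) = -2932 - 45*(1 + 6*45) = -2932 - 45*(1 + 270) = -2932 - 45*271 = -2932 - 1*12195 = -2932 - 12195 = -15127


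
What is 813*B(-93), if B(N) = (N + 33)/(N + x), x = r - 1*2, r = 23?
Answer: 1355/2 ≈ 677.50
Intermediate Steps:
x = 21 (x = 23 - 1*2 = 23 - 2 = 21)
B(N) = (33 + N)/(21 + N) (B(N) = (N + 33)/(N + 21) = (33 + N)/(21 + N))
813*B(-93) = 813*((33 - 93)/(21 - 93)) = 813*(-60/(-72)) = 813*(-1/72*(-60)) = 813*(⅚) = 1355/2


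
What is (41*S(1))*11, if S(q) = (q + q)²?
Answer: 1804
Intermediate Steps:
S(q) = 4*q² (S(q) = (2*q)² = 4*q²)
(41*S(1))*11 = (41*(4*1²))*11 = (41*(4*1))*11 = (41*4)*11 = 164*11 = 1804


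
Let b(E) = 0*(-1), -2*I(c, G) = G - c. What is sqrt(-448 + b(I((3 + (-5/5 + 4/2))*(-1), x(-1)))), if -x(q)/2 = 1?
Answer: 8*I*sqrt(7) ≈ 21.166*I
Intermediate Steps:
x(q) = -2 (x(q) = -2*1 = -2)
I(c, G) = c/2 - G/2 (I(c, G) = -(G - c)/2 = c/2 - G/2)
b(E) = 0
sqrt(-448 + b(I((3 + (-5/5 + 4/2))*(-1), x(-1)))) = sqrt(-448 + 0) = sqrt(-448) = 8*I*sqrt(7)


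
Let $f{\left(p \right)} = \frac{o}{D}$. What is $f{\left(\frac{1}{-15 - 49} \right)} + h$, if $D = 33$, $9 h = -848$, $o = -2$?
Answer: $- \frac{9334}{99} \approx -94.283$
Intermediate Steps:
$h = - \frac{848}{9}$ ($h = \frac{1}{9} \left(-848\right) = - \frac{848}{9} \approx -94.222$)
$f{\left(p \right)} = - \frac{2}{33}$
$f{\left(\frac{1}{-15 - 49} \right)} + h = - \frac{2}{33} - \frac{848}{9} = - \frac{9334}{99}$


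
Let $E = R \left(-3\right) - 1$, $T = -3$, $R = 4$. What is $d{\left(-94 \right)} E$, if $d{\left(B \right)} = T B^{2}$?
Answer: $344604$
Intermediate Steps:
$E = -13$ ($E = 4 \left(-3\right) - 1 = -12 - 1 = -13$)
$d{\left(B \right)} = - 3 B^{2}$
$d{\left(-94 \right)} E = - 3 \left(-94\right)^{2} \left(-13\right) = \left(-3\right) 8836 \left(-13\right) = \left(-26508\right) \left(-13\right) = 344604$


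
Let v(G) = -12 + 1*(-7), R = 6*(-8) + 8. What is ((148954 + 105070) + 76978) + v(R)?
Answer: 330983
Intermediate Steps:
R = -40 (R = -48 + 8 = -40)
v(G) = -19 (v(G) = -12 - 7 = -19)
((148954 + 105070) + 76978) + v(R) = ((148954 + 105070) + 76978) - 19 = (254024 + 76978) - 19 = 331002 - 19 = 330983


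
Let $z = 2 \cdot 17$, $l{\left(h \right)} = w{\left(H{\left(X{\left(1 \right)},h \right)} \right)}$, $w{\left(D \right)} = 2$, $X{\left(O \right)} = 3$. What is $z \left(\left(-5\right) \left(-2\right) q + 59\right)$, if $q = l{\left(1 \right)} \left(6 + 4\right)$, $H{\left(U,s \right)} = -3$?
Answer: $8806$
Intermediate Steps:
$l{\left(h \right)} = 2$
$z = 34$
$q = 20$ ($q = 2 \left(6 + 4\right) = 2 \cdot 10 = 20$)
$z \left(\left(-5\right) \left(-2\right) q + 59\right) = 34 \left(\left(-5\right) \left(-2\right) 20 + 59\right) = 34 \left(10 \cdot 20 + 59\right) = 34 \left(200 + 59\right) = 34 \cdot 259 = 8806$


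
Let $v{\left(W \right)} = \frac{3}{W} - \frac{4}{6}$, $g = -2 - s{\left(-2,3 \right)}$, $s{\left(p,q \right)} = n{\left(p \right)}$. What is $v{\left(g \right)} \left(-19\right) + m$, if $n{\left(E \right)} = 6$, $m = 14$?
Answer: $\frac{811}{24} \approx 33.792$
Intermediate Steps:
$s{\left(p,q \right)} = 6$
$g = -8$ ($g = -2 - 6 = -8$)
$v{\left(W \right)} = - \frac{2}{3} + \frac{3}{W}$ ($v{\left(W \right)} = \frac{3}{W} - \frac{2}{3} = - \frac{2}{3} + \frac{3}{W}$)
$v{\left(g \right)} \left(-19\right) + m = \left(- \frac{2}{3} + \frac{3}{-8}\right) \left(-19\right) + 14 = \left(- \frac{2}{3} + 3 \left(- \frac{1}{8}\right)\right) \left(-19\right) + 14 = \left(- \frac{2}{3} - \frac{3}{8}\right) \left(-19\right) + 14 = \left(- \frac{25}{24}\right) \left(-19\right) + 14 = \frac{475}{24} + 14 = \frac{811}{24}$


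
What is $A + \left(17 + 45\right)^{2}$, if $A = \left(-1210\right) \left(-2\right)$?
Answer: $6264$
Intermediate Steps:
$A = 2420$
$A + \left(17 + 45\right)^{2} = 2420 + \left(17 + 45\right)^{2} = 2420 + 62^{2} = 2420 + 3844 = 6264$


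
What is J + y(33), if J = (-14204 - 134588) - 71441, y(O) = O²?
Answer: -219144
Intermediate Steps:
J = -220233 (J = -148792 - 71441 = -220233)
J + y(33) = -220233 + 33² = -220233 + 1089 = -219144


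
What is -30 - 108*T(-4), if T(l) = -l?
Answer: -462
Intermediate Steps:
-30 - 108*T(-4) = -30 - (-108)*(-4) = -30 - 108*4 = -30 - 432 = -462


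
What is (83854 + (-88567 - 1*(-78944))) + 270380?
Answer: 344611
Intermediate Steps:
(83854 + (-88567 - 1*(-78944))) + 270380 = (83854 + (-88567 + 78944)) + 270380 = (83854 - 9623) + 270380 = 74231 + 270380 = 344611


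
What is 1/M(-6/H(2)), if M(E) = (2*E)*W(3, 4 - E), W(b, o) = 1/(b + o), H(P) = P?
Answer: -5/3 ≈ -1.6667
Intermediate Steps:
M(E) = 2*E/(7 - E) (M(E) = (2*E)/(3 + (4 - E)) = (2*E)/(7 - E) = 2*E/(7 - E))
1/M(-6/H(2)) = 1/(-2*(-6/2)/(-7 - 6/2)) = 1/(-2*(-6*½)/(-7 - 6*½)) = 1/(-2*(-3)/(-7 - 3)) = 1/(-2*(-3)/(-10)) = 1/(-2*(-3)*(-⅒)) = 1/(-⅗) = -5/3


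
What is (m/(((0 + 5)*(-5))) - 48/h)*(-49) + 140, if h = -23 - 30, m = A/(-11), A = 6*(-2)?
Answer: 1424864/14575 ≈ 97.761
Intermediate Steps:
A = -12
m = 12/11 (m = -12/(-11) = -12*(-1/11) = 12/11 ≈ 1.0909)
h = -53
(m/(((0 + 5)*(-5))) - 48/h)*(-49) + 140 = (12/(11*(((0 + 5)*(-5)))) - 48/(-53))*(-49) + 140 = (12/(11*((5*(-5)))) - 48*(-1/53))*(-49) + 140 = ((12/11)/(-25) + 48/53)*(-49) + 140 = ((12/11)*(-1/25) + 48/53)*(-49) + 140 = (-12/275 + 48/53)*(-49) + 140 = (12564/14575)*(-49) + 140 = -615636/14575 + 140 = 1424864/14575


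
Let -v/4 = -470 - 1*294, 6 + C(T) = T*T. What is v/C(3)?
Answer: 3056/3 ≈ 1018.7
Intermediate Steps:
C(T) = -6 + T² (C(T) = -6 + T*T = -6 + T²)
v = 3056 (v = -4*(-470 - 1*294) = -4*(-470 - 294) = -4*(-764) = 3056)
v/C(3) = 3056/(-6 + 3²) = 3056/(-6 + 9) = 3056/3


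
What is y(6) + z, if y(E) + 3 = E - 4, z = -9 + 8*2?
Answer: 6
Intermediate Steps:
z = 7 (z = -9 + 16 = 7)
y(E) = -7 + E (y(E) = -3 + (E - 4) = -3 + (-4 + E) = -7 + E)
y(6) + z = (-7 + 6) + 7 = -1 + 7 = 6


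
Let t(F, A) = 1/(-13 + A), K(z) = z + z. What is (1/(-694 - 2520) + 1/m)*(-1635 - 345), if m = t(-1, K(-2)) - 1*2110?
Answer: 2715270/1746809 ≈ 1.5544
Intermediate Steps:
K(z) = 2*z
m = -35871/17 (m = 1/(-13 + 2*(-2)) - 1*2110 = 1/(-13 - 4) - 2110 = 1/(-17) - 2110 = -1/17 - 2110 = -35871/17 ≈ -2110.1)
(1/(-694 - 2520) + 1/m)*(-1635 - 345) = (1/(-694 - 2520) + 1/(-35871/17))*(-1635 - 345) = (1/(-3214) - 17/35871)*(-1980) = (-1/3214 - 17/35871)*(-1980) = -90509/115289394*(-1980) = 2715270/1746809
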